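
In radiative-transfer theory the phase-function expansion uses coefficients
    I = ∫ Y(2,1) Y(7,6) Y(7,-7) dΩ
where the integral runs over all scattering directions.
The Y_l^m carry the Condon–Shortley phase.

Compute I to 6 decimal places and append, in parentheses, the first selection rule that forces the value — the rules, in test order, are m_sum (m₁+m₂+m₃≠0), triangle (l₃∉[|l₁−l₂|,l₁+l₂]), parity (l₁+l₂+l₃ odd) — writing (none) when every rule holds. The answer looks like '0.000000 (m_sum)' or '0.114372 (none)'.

Rules hold: Σm=0, L=16 even, 5≤7≤9.
N = 5·15·15 = 1125
Δ = 2!·2!·12!/17! = 1/185640
Racah Σ t=0..2: t=0:+1/2419200 t=1:−1/518400 t=2:+1/2419200 = -1/907200
⇒ 3j(2 7 7; 0 0 0)² = 56/3315, sgn +1
Racah Σ t=1..1: t=1:−1/958003200 = -1/958003200
⇒ 3j(2 7 7; 1 6 -7)² = 13/680, sgn -1
4πI² = N·(3j₀)²·(3jₘ)² = 105/289
I = -1·√(0.363322/4π) = -0.17003597
No selection rule forces the value: the integral is nonzero (none).

-0.170036 (none)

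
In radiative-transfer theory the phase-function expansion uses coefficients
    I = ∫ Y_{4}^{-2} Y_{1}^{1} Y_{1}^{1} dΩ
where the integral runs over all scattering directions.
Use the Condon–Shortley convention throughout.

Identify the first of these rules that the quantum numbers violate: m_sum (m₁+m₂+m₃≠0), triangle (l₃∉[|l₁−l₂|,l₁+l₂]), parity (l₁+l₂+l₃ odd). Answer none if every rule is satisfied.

azimuthal sum: -2 + 1 + 1 = 0  ✓
l₃ must lie in [3,5]; have l₃=1  ✗
L = 4 + 1 + 1 = 6 (even)

triangle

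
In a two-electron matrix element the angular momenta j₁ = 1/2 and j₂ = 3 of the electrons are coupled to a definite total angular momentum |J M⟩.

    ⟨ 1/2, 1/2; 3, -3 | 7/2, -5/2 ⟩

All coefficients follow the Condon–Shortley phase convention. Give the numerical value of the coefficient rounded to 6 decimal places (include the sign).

j₁+j₂−J=0  J+j₁−j₂=1  J−j₁+j₂=6  j₁+j₂+J+1=8
(j₁±m₁, j₂±m₂, J±M) = (1,0,0,6,1,6)
P² = 518400/7
sum k=0..0:
  [0] +1/720 = 1/720
S = 1/720
C² = P²·S² = 1/7 ; C = +0.377964

+0.377964  (= +√(1/7))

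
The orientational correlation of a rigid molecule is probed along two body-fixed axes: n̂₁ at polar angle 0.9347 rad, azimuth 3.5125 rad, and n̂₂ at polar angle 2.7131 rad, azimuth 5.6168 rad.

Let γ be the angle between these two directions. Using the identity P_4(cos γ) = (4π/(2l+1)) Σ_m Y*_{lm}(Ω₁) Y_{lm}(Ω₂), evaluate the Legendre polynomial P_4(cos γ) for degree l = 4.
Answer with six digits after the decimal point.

-0.403303

Term-by-term m-sum for l=4 (normalisation 4π/9 = 1.396263):
  m=-4: (0.01613 + 0.18460j) × (-0.01172 + 0.00604j) = -0.00130 - 0.00207j  (running Σ = -0.00130 - 0.00207j)
  m=-3: (-0.17116 - 0.34715j) × (0.03392 - 0.07429j) = -0.03160 + 0.00094j  (running Σ = -0.03290 - 0.00113j)
  m=-2: (0.23465 + 0.21504j) × (0.06525 + 0.26892j) = -0.04252 + 0.07713j  (running Σ = -0.07542 + 0.07601j)
  m=-1: (0.11160 + 0.04340j) × (-0.39233 - 0.30853j) = -0.03039 - 0.05146j  (running Σ = -0.10581 + 0.02455j)
  m=0: (-0.34150 + 0.00000j) × (0.22612 + 0.00000j) = -0.07722 + 0.00000j  (running Σ = -0.18303 + 0.02455j)
  m=1: (-0.11160 + 0.04340j) × (0.39233 - 0.30853j) = -0.03039 + 0.05146j  (running Σ = -0.21343 + 0.07601j)
  m=2: (0.23465 - 0.21504j) × (0.06525 - 0.26892j) = -0.04252 - 0.07713j  (running Σ = -0.25594 - 0.00113j)
  m=3: (0.17116 - 0.34715j) × (-0.03392 - 0.07429j) = -0.03160 - 0.00094j  (running Σ = -0.28754 - 0.00207j)
  m=4: (0.01613 - 0.18460j) × (-0.01172 - 0.00604j) = -0.00130 + 0.00207j  (running Σ = -0.28884 + 0.00000j)
Accumulated sum -0.28884 + 0.00000j; after 4π/(2l+1) scaling, -0.40330 + 0.00000j ⇒ P_4 = -0.403303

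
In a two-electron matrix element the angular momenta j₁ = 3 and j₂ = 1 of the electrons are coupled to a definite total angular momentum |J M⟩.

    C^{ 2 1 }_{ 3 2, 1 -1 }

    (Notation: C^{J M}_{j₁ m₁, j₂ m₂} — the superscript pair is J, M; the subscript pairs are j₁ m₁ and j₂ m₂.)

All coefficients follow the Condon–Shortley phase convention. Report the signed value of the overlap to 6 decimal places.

+√(10/21) ≈ +0.690066

√[5·2!4!0!/7! · 5!1!0!2!3!1!] = √(480/7)
  +(−1)^0/∏(0,2,1,0,3,0)! = 1/12  (running 1/12)
⟨..|..⟩ = √(480/7)·(1/12) = +0.690066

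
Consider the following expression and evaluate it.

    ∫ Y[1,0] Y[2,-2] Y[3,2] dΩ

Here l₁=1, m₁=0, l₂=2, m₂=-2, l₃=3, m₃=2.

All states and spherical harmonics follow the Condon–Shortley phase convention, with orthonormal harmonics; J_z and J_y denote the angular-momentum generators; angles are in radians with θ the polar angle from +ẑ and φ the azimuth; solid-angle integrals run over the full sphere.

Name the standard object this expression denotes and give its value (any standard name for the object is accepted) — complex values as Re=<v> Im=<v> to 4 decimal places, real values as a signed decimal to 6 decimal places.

Gaunt coefficient, +0.184674

This is a Gaunt coefficient — the integral of a triple product of spherical harmonics over the sphere.
Checks pass: Σm=0; 6 even; l₃=3∈[1,3].
(2·1+1)(2·2+1)(2·3+1) = 105
Δ: 0! 2! 4! / 7! → 1/105
sum: t=0:+1/4 = 1/4
3j²(1 2 3; 0 0 0) = Δ·Π!·Σ² = 3/35  (sign -1)
sum: t=0:+1/24 = 1/24
3j²(1 2 3; 0 -2 2) = Δ·Π!·Σ² = 1/21  (sign -1)
combine: 4πI² = 105·3/35·1/21 = 3/7
take √, sign +1: I = 0.18467439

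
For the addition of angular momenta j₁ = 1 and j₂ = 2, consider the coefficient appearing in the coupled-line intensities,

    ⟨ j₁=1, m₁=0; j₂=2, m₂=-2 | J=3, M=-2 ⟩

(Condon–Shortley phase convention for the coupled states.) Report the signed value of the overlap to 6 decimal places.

triangle: 0!·2!·4!/7! = 48/5040
(j±m)!: 1!·1!·0!·4!·1!·5! = 2880
prefactor² = (2J+1)·Δ·N² = 192
  k=0: +1/(0!·0!·1!·0!·1!·4!) = 1/24
Σ = 1/24  ⇒  CG² = 192·(1/24)² = 1/3
CG = +√(1/3) = +0.577350

+√(1/3) = +0.577350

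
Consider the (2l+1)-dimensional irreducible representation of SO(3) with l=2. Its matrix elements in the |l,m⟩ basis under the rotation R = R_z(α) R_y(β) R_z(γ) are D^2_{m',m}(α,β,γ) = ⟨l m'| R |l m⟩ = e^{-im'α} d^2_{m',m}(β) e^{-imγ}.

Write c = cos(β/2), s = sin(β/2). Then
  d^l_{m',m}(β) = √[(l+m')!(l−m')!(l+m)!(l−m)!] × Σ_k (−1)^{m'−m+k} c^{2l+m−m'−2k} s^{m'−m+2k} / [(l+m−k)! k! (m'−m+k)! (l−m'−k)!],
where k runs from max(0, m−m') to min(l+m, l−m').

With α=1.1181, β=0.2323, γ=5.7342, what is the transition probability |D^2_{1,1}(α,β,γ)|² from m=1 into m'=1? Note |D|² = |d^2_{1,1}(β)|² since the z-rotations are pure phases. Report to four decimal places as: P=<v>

First d^2_{1,1}(β=0.2323), then the phase factors e^{-i(1)α} and e^{-i(1)γ}:
Half-angle: c=0.993262, s=0.115889. N=√(6·1·6·1)=6.000000
Admissible k: 0..1 (factorial args all ≥0)
  k=0: (−1)^0·6.0000/(6)·0.9933^4·0.1159^0 = +0.973320
  k=1: (−1)^1·6.0000/(2)·0.9933^2·0.1159^2 = -0.039750
d^2_{1,1}(0.2323) = +0.973320 -0.039750 = +0.933570
|D^2_{1,1}|² = |d^2_{1,1}(β)|² = (+0.933570)² = 0.871553 (the z-rotation phases have unit modulus)

P=0.8716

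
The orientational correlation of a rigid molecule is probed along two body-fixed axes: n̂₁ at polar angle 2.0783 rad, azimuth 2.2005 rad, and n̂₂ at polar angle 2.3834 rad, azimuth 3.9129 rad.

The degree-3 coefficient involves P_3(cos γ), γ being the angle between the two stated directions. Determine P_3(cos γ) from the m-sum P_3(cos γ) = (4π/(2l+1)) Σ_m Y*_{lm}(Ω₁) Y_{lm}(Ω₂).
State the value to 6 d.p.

Summing Y*_{l m}(θ₁,φ₁)·Y_{l m}(θ₂,φ₂) over m ∈ [−3, 3]; prefactor 4π/(2·3+1) = 1.795196:
  m=-3: Y*=0.26452 + 0.08716j  Y=0.09177 + 0.09988j  product 0.01557 + 0.03442j
  m=-2: Y*=0.11623 + 0.36112j  Y=-0.00989 + 0.35070j  product -0.12780 + 0.03719j
  m=-1: Y*=-0.03010 + 0.04131j  Y=-0.26066 + 0.25342j  product -0.00262 - 0.01840j
  m=+0: Y*=0.32990 + 0.00000j  Y=0.09864 + 0.00000j  product 0.03254 + 0.00000j
  m=+1: Y*=0.03010 + 0.04131j  Y=0.26066 + 0.25342j  product -0.00262 + 0.01840j
  m=+2: Y*=0.11623 - 0.36112j  Y=-0.00989 - 0.35070j  product -0.12780 - 0.03719j
  m=+3: Y*=-0.26452 + 0.08716j  Y=-0.09177 + 0.09988j  product 0.01557 - 0.03442j
Accumulated sum -0.19716 - 0.00000j; after 4π/(2l+1) scaling, -0.35394 - 0.00000j ⇒ P_3 = -0.353936

-0.353936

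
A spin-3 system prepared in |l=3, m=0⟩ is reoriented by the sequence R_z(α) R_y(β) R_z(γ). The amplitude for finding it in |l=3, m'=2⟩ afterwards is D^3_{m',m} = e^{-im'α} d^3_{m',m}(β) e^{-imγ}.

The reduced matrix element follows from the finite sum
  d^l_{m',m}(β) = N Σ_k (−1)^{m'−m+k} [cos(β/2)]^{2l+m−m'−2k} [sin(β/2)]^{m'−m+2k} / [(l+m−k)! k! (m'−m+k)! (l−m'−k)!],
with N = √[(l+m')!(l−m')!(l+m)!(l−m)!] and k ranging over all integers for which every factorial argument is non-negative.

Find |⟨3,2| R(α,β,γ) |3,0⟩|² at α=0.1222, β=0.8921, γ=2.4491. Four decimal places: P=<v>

Split into d^3_{2,0}(β=0.8921) × two z-phases.
With c≡cos(β/2)=0.902158 and s≡sin(β/2)=0.431405, N=[120·1·6·6]^{1/2}=65.726707
k∈{0,1} keeps every argument non-negative
  k=0: (−1)^2·65.7267/(12)·0.9022^4·0.4314^2 = +0.675247
  k=1: (−1)^3·65.7267/(12)·0.9022^2·0.4314^4 = -0.154407
d^3_{2,0}(0.8921) = +0.675247 -0.154407 = +0.520839
|D^3_{2,0}|² = |d^3_{2,0}(β)|² = (+0.520839)² = 0.271274 (the z-rotation phases have unit modulus)

P=0.2713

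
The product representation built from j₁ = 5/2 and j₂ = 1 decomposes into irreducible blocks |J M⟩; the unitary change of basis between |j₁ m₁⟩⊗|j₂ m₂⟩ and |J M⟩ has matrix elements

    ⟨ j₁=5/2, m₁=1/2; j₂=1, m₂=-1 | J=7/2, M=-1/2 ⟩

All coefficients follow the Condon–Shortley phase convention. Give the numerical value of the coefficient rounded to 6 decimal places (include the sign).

√[8·0!5!2!/8! · 3!2!0!2!3!4!] = √(1152/7)
  +(−1)^0/∏(0,0,2,0,3,2)! = 1/24  (running 1/24)
⟨..|..⟩ = √(1152/7)·(1/24) = +0.534522

+√(2/7) ≈ +0.534522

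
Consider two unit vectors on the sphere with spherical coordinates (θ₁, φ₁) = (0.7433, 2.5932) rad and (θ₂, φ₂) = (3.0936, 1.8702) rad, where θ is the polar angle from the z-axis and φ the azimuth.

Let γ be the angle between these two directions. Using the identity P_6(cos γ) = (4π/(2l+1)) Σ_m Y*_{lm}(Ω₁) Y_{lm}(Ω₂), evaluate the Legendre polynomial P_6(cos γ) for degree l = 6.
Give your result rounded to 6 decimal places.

Term-by-term m-sum for l=6 (normalisation 4π/13 = 0.966644):
  m=-6: Y*=-0.04588 + 0.00688j  Y=0.00000 + 0.00000j  product -0.00000 - 0.00000j
  m=-5: Y*=0.16108 + 0.06803j  Y=0.00000 + 0.00000j  product 0.00000 + 0.00000j
  m=-4: Y*=-0.21659 - 0.30161j  Y=0.00001 - 0.00002j  product -0.00001 + 0.00000j
  m=-3: Y*=0.03272 + 0.43909j  Y=-0.00045 - 0.00036j  product 0.00014 - 0.00021j
  m=-2: Y*=0.06393 - 0.12462j  Y=-0.00984 + 0.00671j  product 0.00021 + 0.00166j
  m=-1: Y*=0.27421 - 0.16752j  Y=0.04610 + 0.14935j  product 0.03766 + 0.03323j
  m=+0: Y*=-0.24458 + 0.00000j  Y=0.99265 + 0.00000j  product -0.24278 + 0.00000j
  m=+1: Y*=-0.27421 - 0.16752j  Y=-0.04610 + 0.14935j  product 0.03766 - 0.03323j
  m=+2: Y*=0.06393 + 0.12462j  Y=-0.00984 - 0.00671j  product 0.00021 - 0.00166j
  m=+3: Y*=-0.03272 + 0.43909j  Y=0.00045 - 0.00036j  product 0.00014 + 0.00021j
  m=+4: Y*=-0.21659 + 0.30161j  Y=0.00001 + 0.00002j  product -0.00001 - 0.00000j
  m=+5: Y*=-0.16108 + 0.06803j  Y=-0.00000 + 0.00000j  product 0.00000 - 0.00000j
  m=+6: Y*=-0.04588 - 0.00688j  Y=0.00000 - 0.00000j  product -0.00000 + 0.00000j
Accumulated sum -0.16678 + 0.00000j; after 4π/(2l+1) scaling, -0.16121 + 0.00000j ⇒ P_6 = -0.161213

-0.161213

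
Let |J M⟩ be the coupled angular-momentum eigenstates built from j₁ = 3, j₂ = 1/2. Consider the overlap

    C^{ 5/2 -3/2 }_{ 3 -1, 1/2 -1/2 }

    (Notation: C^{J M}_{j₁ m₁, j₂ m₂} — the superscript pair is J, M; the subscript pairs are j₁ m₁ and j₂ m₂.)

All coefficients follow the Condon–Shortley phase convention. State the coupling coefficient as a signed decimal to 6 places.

+0.534522

triangle: 1!×5!×0!/7! = 120/5040
(j±m)!: 2!×4!×0!×1!×1!×4! = 1152
prefactor² = (2J+1)×Δ×N² = 1152/7
  k=0: +1/(0!×1!×4!×0!×1!×0!) = 1/24
Σ = 1/24  ⇒  CG² = 1152/7×(1/24)² = 2/7
CG = +√(2/7) = +0.534522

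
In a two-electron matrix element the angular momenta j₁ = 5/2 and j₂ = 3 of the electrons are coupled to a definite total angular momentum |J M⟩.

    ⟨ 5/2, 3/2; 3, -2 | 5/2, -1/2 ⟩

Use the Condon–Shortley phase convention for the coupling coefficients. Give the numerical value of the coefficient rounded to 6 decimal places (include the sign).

j₁+j₂−J=3  J+j₁−j₂=2  J−j₁+j₂=3  j₁+j₂+J+1=9
(j₁±m₁, j₂±m₂, J±M) = (4,1,1,5,2,3)
P² = 288/7
sum k=0..1:
  [0] +1/12 = 1/12
  [1] −1/24 = -1/24
S = 1/24
C² = P²·S² = 1/14 ; C = +0.267261

+√(1/14) ≈ +0.267261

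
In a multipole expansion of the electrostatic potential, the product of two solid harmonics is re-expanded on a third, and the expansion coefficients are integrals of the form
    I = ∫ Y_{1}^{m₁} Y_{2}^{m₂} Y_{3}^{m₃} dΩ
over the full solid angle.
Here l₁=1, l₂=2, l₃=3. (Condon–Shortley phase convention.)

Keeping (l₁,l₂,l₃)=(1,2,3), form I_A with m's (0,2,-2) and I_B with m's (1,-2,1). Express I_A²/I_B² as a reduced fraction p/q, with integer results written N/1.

5/1

Same 1,2,3: normalisation and zero-m 3j drop out of the ratio.
A: Δ: 0! 2! 4! / 7! → 1/105; sum: t=0:+1/24 = 1/24; 3j²(1 2 3; 0 2 -2) = Δ·Π!·Σ² = 1/21  (sign -1)
B: Δ: 0! 2! 4! / 7! → 1/105; sum: t=0:+1/48 = 1/48; 3j²(1 2 3; 1 -2 1) = Δ·Π!·Σ² = 1/105  (sign +1)
I_A²/I_B² = (1/21)/(1/105) = 5/1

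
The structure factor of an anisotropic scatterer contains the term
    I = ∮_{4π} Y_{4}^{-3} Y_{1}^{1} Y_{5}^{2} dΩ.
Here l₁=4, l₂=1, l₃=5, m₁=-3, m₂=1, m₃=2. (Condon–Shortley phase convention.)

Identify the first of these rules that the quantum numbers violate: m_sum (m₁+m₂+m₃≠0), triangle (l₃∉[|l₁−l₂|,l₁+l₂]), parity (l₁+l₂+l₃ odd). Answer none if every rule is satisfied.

none

azimuthal sum: -3 + 1 + 2 = 0  ✓
3 ≤ 5 ≤ 5 (triangle on l)  ✓
L = 4 + 1 + 5 = 10 (even)  ✓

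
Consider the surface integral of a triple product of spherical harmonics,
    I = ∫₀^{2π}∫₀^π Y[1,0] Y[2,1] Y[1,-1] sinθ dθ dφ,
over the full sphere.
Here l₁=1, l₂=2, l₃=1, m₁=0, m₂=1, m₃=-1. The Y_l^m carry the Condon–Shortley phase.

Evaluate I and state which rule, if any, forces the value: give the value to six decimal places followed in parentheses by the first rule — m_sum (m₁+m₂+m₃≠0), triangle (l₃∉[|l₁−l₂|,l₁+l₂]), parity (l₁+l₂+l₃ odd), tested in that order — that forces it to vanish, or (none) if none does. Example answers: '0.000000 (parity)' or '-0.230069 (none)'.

Checks pass: Σm=0; 4 even; l₃=1∈[1,3].
(2·1+1)(2·2+1)(2·1+1) = 45
Δ: 2! 0! 2! / 5! → 1/30
sum: t=1:−1/1 = -1/1
3j²(1 2 1; 0 0 0) = Δ·Π!·Σ² = 2/15  (sign +1)
sum: t=1:−1/2 = -1/2
3j²(1 2 1; 0 1 -1) = Δ·Π!·Σ² = 1/10  (sign -1)
combine: 4πI² = 45·2/15·1/10 = 3/5
take √, sign -1: I = -0.21850969
No selection rule forces the value: the integral is nonzero (none).

-0.218510 (none)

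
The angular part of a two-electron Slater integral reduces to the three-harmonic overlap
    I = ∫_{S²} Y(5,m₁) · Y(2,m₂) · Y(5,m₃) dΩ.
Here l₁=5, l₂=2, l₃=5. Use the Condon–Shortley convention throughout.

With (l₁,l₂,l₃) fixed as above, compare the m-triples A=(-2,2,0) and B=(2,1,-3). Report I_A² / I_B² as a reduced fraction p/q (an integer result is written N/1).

7/5

Same 5,2,5: normalisation and zero-m 3j drop out of the ratio.
A: Δ: 2! 8! 2! / 13! → 1/38610; sum: t=2:+1/2880 = 1/2880; 3j²(5 2 5; -2 2 0) = Δ·Π!·Σ² = 14/429  (sign -1)
B: Δ: 2! 8! 2! / 13! → 1/38610; sum: t=1:−1/2880 t=2:+1/10080 = -1/4032; 3j²(5 2 5; 2 1 -3) = Δ·Π!·Σ² = 10/429  (sign -1)
I_A²/I_B² = (14/429)/(10/429) = 7/5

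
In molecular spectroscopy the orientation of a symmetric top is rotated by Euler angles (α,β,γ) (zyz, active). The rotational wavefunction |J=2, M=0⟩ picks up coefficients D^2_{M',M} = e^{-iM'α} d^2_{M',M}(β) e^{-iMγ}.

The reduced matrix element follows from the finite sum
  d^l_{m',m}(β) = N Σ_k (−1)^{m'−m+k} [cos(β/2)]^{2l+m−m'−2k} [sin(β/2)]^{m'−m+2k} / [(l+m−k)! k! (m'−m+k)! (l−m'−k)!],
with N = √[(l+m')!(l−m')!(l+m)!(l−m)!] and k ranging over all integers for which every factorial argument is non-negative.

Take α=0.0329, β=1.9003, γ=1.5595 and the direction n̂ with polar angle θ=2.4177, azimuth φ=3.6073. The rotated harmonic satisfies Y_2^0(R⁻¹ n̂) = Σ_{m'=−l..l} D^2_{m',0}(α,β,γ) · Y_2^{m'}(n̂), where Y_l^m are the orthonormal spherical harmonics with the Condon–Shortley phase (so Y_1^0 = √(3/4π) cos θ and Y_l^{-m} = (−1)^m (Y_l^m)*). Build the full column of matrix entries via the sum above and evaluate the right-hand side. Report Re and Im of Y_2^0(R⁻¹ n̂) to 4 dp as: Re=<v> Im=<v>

Need the full column D^2_{m',0} for m'=−2..2 at α=0.0329, β=1.9003, γ=1.5595.
cos(β/2)=0.581561, sin(β/2)=0.813503
d^2_{-2,0}: single k=2 term ⇒ +0.548257;  D = +0.547071+0.036049i
d^2_{-1,0}: k∈[1..2] ⇒ +0.391941 -0.766916 = -0.374975;  D = -0.374773-0.012334i
d^2_{0,0}: k∈[0..2] ⇒ +0.114388 -0.895300 +0.437962 = -0.342950;  D = -0.342950+0.000000i
d^2_{1,0}: k∈[0..1] ⇒ -0.391941 +0.766916 = +0.374975;  D = +0.374773-0.012334i
d^2_{2,0}: single k=0 term ⇒ +0.548257;  D = +0.547071-0.036049i
Y_2^{m'}(θ=2.4177,φ=3.6073) and Σ D·Y over m':
  (+0.5471+0.0360i)·(+0.1011-0.1360i)  (-0.3748-0.0123i)·(+0.3425-0.1721i)  (-0.3430+0.0000i)·(+0.2157+0.0000i)  (+0.3748-0.0123i)·(-0.3425-0.1721i)  (+0.5471-0.0360i)·(+0.1011+0.1360i)
Y_2^0(R⁻¹ n̂) = -0.214552+0.000000i

Re=-0.2146 Im=0.0000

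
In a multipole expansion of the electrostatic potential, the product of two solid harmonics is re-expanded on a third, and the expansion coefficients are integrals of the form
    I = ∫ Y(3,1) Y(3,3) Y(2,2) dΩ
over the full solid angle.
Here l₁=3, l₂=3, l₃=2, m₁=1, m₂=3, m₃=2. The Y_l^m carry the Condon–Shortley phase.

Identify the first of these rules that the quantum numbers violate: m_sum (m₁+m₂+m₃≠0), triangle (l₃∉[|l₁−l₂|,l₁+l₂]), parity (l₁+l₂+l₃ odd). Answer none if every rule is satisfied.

m_sum

azimuthal sum: 1 + 3 + 2 = 6  ✗
0 ≤ 2 ≤ 6 (triangle on l)
L = 3 + 3 + 2 = 8 (even)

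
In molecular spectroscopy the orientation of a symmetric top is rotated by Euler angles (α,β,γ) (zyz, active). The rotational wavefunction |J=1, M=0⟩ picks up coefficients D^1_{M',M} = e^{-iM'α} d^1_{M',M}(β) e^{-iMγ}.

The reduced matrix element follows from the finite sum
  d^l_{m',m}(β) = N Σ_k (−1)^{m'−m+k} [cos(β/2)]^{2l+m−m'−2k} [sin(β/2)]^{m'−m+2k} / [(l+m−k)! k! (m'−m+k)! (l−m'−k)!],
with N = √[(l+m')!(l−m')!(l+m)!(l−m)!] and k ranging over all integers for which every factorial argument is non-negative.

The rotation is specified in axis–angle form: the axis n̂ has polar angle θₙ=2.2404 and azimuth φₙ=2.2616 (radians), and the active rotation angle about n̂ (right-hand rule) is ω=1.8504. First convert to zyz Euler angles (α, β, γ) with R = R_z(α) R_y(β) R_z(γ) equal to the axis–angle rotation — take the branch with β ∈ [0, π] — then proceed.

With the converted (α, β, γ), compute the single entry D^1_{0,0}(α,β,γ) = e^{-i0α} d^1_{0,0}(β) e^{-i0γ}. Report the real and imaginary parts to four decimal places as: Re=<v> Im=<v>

Re=0.2156 Im=0.0000

Axis–angle → zyz. n̂ = (sinθₙcosφₙ, sinθₙsinφₙ, cosθₙ) = (-0.499574, +0.604308, -0.620675), ω = 1.8504.
R = I cosω + sinω [n̂]ₓ + (1−cosω) n̂n̂ᵀ gives
  R = [+0.042476, +0.211359, +0.976485; -0.981784, +0.189996, +0.001582; -0.185194, -0.958764, +0.215579]
β = atan2(√(R₁₃²+R₂₃²), R₃₃) = 1.353512; α = atan2(R₂₃, R₁₃) mod 2π = 0.001620; γ = atan2(R₃₂, −R₃₁) mod 2π = 4.903198
First d^1_{0,0}(β=1.3535), then the phase factors e^{-i(0)α} and e^{-i(0)γ}:
Half-angle: c=0.779609, s=0.626267. N=√(1·1·1·1)=1.000000
k∈{0,1} keeps every argument non-negative
  k=0: (−1)^0·1.0000/(1)·0.7796^2·0.6263^0 = +0.607789
  k=1: (−1)^1·1.0000/(1)·0.7796^0·0.6263^2 = -0.392211
d^1_{0,0}(1.3535) = +0.607789 -0.392211 = +0.215579
Phases: e^{-i·(0)·0.0016}=+1.000000+0.000000i, e^{-i·(0)·4.9032}=+1.000000+0.000000i ⇒ D=+0.215579+0.000000i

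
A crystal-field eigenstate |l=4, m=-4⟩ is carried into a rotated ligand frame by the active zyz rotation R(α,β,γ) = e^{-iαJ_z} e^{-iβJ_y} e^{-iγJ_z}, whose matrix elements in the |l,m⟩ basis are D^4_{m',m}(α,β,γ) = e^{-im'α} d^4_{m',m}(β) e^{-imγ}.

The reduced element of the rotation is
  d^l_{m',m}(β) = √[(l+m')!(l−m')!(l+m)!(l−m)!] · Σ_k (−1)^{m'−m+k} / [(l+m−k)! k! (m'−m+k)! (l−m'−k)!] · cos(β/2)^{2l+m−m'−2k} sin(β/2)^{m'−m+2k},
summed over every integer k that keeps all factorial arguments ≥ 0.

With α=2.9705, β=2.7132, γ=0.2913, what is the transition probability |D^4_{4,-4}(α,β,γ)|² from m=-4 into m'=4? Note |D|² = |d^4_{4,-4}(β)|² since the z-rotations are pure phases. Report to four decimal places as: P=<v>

First d^4_{4,-4}(β=2.7132), then the phase factors e^{-i(4)α} and e^{-i(-4)γ}:
With c≡cos(β/2)=0.212562 and s≡sin(β/2)=0.977148, N=[40320·1·1·40320]^{1/2}=40320.000000
k: max(0,(-4)−(4))=0 … min(4+(-4),4−(4))=0
  k=0: (−1)^8·40320.0000/(40320)·0.2126^0·0.9771^8 = +0.831153
d^4_{4,-4}(2.7132) = +0.831153
|D^4_{4,-4}|² = |d^4_{4,-4}(β)|² = (+0.831153)² = 0.690816 (the z-rotation phases have unit modulus)

P=0.6908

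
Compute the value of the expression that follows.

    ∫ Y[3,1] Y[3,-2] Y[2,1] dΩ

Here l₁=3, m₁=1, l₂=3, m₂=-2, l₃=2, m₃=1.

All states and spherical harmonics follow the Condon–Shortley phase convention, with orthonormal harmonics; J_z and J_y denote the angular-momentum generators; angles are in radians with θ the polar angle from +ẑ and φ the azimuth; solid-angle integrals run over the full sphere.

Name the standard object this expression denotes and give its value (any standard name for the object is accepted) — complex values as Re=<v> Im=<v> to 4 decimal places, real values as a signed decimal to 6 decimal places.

This is a Gaunt coefficient — the integral of a triple product of spherical harmonics over the sphere.
m-sum 0 ✓  L=8 even ✓  0≤2≤6 ✓
Π(2lᵢ+1) = 7×7×5 = 245
triangle coeff Δ(3,3,2) = 1/3780
Σ_t [1,3]: t=1:−1/24 t=2:+1/4 t=3:−1/24 = 1/6
(3j)²=4/105 [(3 3 2; 0 0 0)], sign=+1
Σ_t [0,1]: t=0:+1/48 t=1:−1/12 = -1/16
(3j)²=1/28 [(3 3 2; 1 -2 1)], sign=+1
⇒ 4πI² = 1/3
I = (+1)√(1/3/(4π)) = 0.16286750

Gaunt coefficient, +0.162868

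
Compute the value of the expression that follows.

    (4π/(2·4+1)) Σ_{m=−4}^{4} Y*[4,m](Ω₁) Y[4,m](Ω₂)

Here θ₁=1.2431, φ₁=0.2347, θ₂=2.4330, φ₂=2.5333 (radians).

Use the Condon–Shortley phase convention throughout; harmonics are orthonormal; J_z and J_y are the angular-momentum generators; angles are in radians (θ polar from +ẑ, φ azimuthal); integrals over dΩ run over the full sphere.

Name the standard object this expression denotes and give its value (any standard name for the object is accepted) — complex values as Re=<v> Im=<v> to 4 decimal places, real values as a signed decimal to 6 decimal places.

Legendre polynomial (addition theorem), -0.428570

This sum is the spherical-harmonic addition theorem: it equals the Legendre polynomial P_l(cos γ) of the angle γ between the two directions.
Expand P_4 via completeness: Σ_{m} conj(Y_{4,m}) at Ω₁ times Y_{4,m} at Ω₂ —
  [-4]  conj(Y_{4,-4})(Ω₁) = (0.210069, 0.286910) ; Y_{4,-4}(Ω₂) = (-0.060271, 0.051640) ; Δ = (-0.027477, -0.006445)
  [-3]  conj(Y_{4,-3})(Ω₁) = (0.260605, 0.221337) ; Y_{4,-3}(Ω₂) = (-0.065835, 0.253509) ; Δ = (-0.073268, 0.051494)
  [-2]  conj(Y_{4,-2})(Ω₁) = (-0.073499, -0.037280) ; Y_{4,-2}(Ω₂) = (0.149160, 0.403344) ; Δ = (0.004073, -0.035206)
  [-1]  conj(Y_{4,-1})(Ω₁) = (-0.318963, -0.076266) ; Y_{4,-1}(Ω₂) = (0.198643, 0.138331) ; Δ = (-0.052810, -0.059272)
  [+0]  conj(Y_{4,0})(Ω₁) = (0.028324, -0.000000) ; Y_{4,0}(Ω₂) = (-0.281668, 0.000000) ; Δ = (-0.007978, 0.000000)
  [+1]  conj(Y_{4,1})(Ω₁) = (0.318963, -0.076266) ; Y_{4,1}(Ω₂) = (-0.198643, 0.138331) ; Δ = (-0.052810, 0.059272)
  [+2]  conj(Y_{4,2})(Ω₁) = (-0.073499, 0.037280) ; Y_{4,2}(Ω₂) = (0.149160, -0.403344) ; Δ = (0.004073, 0.035206)
  [+3]  conj(Y_{4,3})(Ω₁) = (-0.260605, 0.221337) ; Y_{4,3}(Ω₂) = (0.065835, 0.253509) ; Δ = (-0.073268, -0.051494)
  [+4]  conj(Y_{4,4})(Ω₁) = (0.210069, -0.286910) ; Y_{4,4}(Ω₂) = (-0.060271, -0.051640) ; Δ = (-0.027477, 0.006445)
Total Σ_m = (-0.306941, -0.000000). Multiply by 1.396263: (-0.428570, -0.000000). P_4(cos γ) = -0.428570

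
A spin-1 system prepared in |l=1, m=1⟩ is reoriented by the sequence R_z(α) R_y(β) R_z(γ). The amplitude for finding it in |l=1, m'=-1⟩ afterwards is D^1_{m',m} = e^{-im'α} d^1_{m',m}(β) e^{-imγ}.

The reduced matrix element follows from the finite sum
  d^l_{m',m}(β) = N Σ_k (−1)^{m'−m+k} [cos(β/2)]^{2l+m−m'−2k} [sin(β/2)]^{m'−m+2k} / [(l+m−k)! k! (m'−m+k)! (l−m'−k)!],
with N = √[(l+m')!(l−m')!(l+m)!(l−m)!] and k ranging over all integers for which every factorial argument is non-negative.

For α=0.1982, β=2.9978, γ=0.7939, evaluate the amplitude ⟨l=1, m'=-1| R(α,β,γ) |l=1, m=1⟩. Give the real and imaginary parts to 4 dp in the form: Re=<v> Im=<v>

Re=0.8235 Im=-0.5582

Split into d^1_{-1,1}(β=2.9978) × two z-phases.
With c≡cos(β/2)=0.071834 and s≡sin(β/2)=0.997417, N=[1·2·2·1]^{1/2}=2.000000
Admissible k: 2..2 (factorial args all ≥0)
  k=2: (−1)^0·2.0000/(2)·0.0718^0·0.9974^2 = +0.994840
d^1_{-1,1}(2.9978) = +0.994840
D = (+0.980423+0.196905i)·(+0.994840)·(+0.701070-0.713093i) = +0.823485-0.558193i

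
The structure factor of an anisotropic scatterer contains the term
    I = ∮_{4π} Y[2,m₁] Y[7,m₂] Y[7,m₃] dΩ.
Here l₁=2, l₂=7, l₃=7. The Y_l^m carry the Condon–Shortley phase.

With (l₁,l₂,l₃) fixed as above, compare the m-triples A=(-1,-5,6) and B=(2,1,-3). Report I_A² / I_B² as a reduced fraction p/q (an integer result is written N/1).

Same 2,7,7: normalisation and zero-m 3j drop out of the ratio.
A: Δ: 2! 2! 12! / 17! → 1/185640; sum: t=1:−1/79833600 t=2:+1/958003200 = -1/87091200; 3j²(2 7 7; -1 -5 6) = Δ·Π!·Σ² = 121/4760  (sign +1)
B: Δ: 2! 2! 12! / 17! → 1/185640; sum: t=0:+1/3870720 = 1/3870720; 3j²(2 7 7; 2 1 -3) = Δ·Π!·Σ² = 135/6188  (sign +1)
I_A²/I_B² = (121/4760)/(135/6188) = 1573/1350

1573/1350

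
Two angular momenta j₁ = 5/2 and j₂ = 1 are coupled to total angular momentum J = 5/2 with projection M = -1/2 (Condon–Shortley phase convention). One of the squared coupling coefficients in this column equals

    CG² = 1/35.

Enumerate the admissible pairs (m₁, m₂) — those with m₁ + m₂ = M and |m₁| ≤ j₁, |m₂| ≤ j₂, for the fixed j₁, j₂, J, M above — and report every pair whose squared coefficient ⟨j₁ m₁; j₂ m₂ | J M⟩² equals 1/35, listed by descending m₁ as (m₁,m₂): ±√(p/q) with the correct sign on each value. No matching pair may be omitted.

(-1/2,0): −√(1/35)

Admissible pairs with m₁+m₂ = M = -1/2: (-3/2,1), (-1/2,0), (1/2,-1)
  (m₁,m₂)=(1/2,-1): CG² = 18/35, CG = +√(18/35)
  (m₁,m₂)=(-1/2,0): CG² = 1/35, CG = −√(1/35)   ← matches the target
  (m₁,m₂)=(-3/2,1): CG² = 16/35, CG = −√(16/35)
Pairs with CG² = 1/35: (-1/2,0): −√(1/35)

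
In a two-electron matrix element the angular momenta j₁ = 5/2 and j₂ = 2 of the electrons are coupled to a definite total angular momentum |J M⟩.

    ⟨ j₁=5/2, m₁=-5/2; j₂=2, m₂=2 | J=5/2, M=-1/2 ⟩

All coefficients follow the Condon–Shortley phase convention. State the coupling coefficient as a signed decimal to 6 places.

√[6·2!3!2!/8! · 0!5!4!0!2!3!] = √(864/7)
  +(−1)^2/∏(2,0,3,2,0,0)! = 1/24  (running 1/24)
⟨..|..⟩ = √(864/7)·(1/24) = +0.462910

+√(3/14) ≈ +0.462910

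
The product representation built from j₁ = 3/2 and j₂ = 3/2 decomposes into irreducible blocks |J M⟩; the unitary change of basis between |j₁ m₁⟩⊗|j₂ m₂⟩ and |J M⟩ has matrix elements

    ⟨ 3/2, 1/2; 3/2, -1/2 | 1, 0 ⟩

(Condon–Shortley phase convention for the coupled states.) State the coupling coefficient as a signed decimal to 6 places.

−√(1/20) = -0.223607

j₁+j₂−J=2  J+j₁−j₂=1  J−j₁+j₂=1  j₁+j₂+J+1=5
(j₁±m₁, j₂±m₂, J±M) = (2,1,1,2,1,1)
P² = 1/5
sum k=0..1:
  [0] +1/2 = 1/2
  [1] −1/1 = -1
S = -1/2
C² = P²·S² = 1/20 ; C = -0.223607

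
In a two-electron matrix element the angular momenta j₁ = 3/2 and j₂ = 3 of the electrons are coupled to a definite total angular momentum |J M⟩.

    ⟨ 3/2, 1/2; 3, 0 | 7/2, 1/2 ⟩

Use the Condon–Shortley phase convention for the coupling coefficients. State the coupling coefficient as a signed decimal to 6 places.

+0.308607

triangle: 1!×2!×5!/9! = 240/362880
(j±m)!: 2!×1!×3!×3!×4!×3! = 10368
prefactor² = (2J+1)×Δ×N² = 384/7
  k=0: +1/(0!×1!×1!×3!×1!×2!) = 1/12
  k=1: −1/(1!×0!×0!×2!×2!×3!) = -1/24
Σ = 1/24  ⇒  CG² = 384/7×(1/24)² = 2/21
CG = +√(2/21) = +0.308607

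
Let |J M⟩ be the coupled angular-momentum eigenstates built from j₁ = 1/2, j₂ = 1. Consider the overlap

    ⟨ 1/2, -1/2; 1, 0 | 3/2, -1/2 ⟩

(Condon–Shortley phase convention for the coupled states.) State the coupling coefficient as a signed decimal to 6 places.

triangle: 0!·1!·2!/4! = 2/24
(j±m)!: 0!·1!·1!·1!·1!·2! = 2
prefactor² = (2J+1)·Δ·N² = 2/3
  k=0: +1/(0!·0!·1!·1!·0!·1!) = 1
Σ = 1  ⇒  CG² = 2/3·1² = 2/3
CG = +√(2/3) = +0.816497

+√(2/3) = +0.816497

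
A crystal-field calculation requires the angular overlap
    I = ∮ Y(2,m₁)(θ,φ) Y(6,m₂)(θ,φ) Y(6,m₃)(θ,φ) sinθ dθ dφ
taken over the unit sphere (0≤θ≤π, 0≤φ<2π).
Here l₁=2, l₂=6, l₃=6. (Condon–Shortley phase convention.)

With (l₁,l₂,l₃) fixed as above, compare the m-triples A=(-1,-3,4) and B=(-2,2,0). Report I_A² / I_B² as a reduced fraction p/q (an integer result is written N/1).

Shared (l₁,l₂,l₃)=(2,6,6): N and (l;000)² cancel in I_A²/I_B².
A: Δ = 2!·2!·10!/15! = 1/90090; Racah Σ t=1..2: t=1:−1/161280 t=2:+1/725760 = -1/207360; ⇒ 3j(2 6 6; -1 -3 4)² = 7/286, sgn -1
B: Δ = 2!·2!·10!/15! = 1/90090; Racah Σ t=2..2: t=2:+1/69120 = 1/69120; ⇒ 3j(2 6 6; -2 2 0)² = 4/143, sgn +1
I_A²/I_B² = (7/286)/(4/143) = 7/8

7/8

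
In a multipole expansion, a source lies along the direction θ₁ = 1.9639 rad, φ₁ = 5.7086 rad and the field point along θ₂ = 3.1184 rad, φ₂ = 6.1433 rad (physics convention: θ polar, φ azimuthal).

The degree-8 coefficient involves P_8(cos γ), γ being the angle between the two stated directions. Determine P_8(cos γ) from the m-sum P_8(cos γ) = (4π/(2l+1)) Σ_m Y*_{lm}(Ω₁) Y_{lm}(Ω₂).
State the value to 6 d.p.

-0.264839

Expand P_8 via completeness: Σ_{m} conj(Y_{8,m}) at Ω₁ times Y_{8,m} at Ω₂ —
  term(m=-8) = -0.00000 + 0.00000j   from Y*(Ω₁)=-0.03154 + 0.27139j, Y(Ω₂)=0.00000 + 0.00000j
  term(m=-7) = -0.00000 - 0.00000j   from Y*(Ω₁)=0.28858 - 0.34944j, Y(Ω₂)=-0.00000 - 0.00000j
  term(m=-6) = -0.00000 - 0.00000j   from Y*(Ω₁)=-0.26780 + 0.08458j, Y(Ω₂)=0.00000 + 0.00000j
  term(m=-5) = 0.00000 + 0.00000j   from Y*(Ω₁)=-0.16137 - 0.04443j, Y(Ω₂)=-0.00000 - 0.00000j
  term(m=-4) = 0.00000 + 0.00000j   from Y*(Ω₁)=0.23187 + 0.26038j, Y(Ω₂)=0.00000 + 0.00000j
  term(m=-3) = 0.00000 - 0.00000j   from Y*(Ω₁)=0.00099 + 0.00642j, Y(Ω₂)=-0.00016 - 0.00007j
  term(m=-2) = 0.00119 - 0.00141j   from Y*(Ω₁)=0.13686 - 0.30513j, Y(Ω₂)=0.00532 + 0.00153j
  term(m=-1) = 0.00620 - 0.00288j   from Y*(Ω₁)=-0.05036 + 0.03260j, Y(Ω₂)=-0.11279 - 0.01588j
  term(m=+0) = -0.37306 + 0.00000j   from Y*(Ω₁)=-0.32388 + 0.00000j, Y(Ω₂)=1.15187 + 0.00000j
  term(m=+1) = 0.00620 + 0.00288j   from Y*(Ω₁)=0.05036 + 0.03260j, Y(Ω₂)=0.11279 - 0.01588j
  term(m=+2) = 0.00119 + 0.00141j   from Y*(Ω₁)=0.13686 + 0.30513j, Y(Ω₂)=0.00532 - 0.00153j
  term(m=+3) = 0.00000 + 0.00000j   from Y*(Ω₁)=-0.00099 + 0.00642j, Y(Ω₂)=0.00016 - 0.00007j
  term(m=+4) = 0.00000 - 0.00000j   from Y*(Ω₁)=0.23187 - 0.26038j, Y(Ω₂)=0.00000 - 0.00000j
  term(m=+5) = 0.00000 - 0.00000j   from Y*(Ω₁)=0.16137 - 0.04443j, Y(Ω₂)=0.00000 - 0.00000j
  term(m=+6) = -0.00000 + 0.00000j   from Y*(Ω₁)=-0.26780 - 0.08458j, Y(Ω₂)=0.00000 - 0.00000j
  term(m=+7) = -0.00000 + 0.00000j   from Y*(Ω₁)=-0.28858 - 0.34944j, Y(Ω₂)=0.00000 - 0.00000j
  term(m=+8) = -0.00000 - 0.00000j   from Y*(Ω₁)=-0.03154 - 0.27139j, Y(Ω₂)=0.00000 - 0.00000j
Σ over m = -0.35828 + 0.00000j; ×(4π/17) → -0.26484 + 0.00000j. Real part: -0.264839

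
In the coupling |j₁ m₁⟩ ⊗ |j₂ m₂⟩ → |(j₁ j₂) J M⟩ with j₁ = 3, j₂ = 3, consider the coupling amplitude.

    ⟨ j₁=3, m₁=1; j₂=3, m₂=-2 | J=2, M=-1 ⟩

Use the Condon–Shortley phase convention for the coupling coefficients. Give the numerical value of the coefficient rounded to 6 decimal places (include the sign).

√[5·4!2!2!/9! · 4!2!1!5!1!3!] = √(320/7)
  +(−1)^0/∏(0,4,2,1,0,1)! = 1/48  (running 1/48)
  +(−1)^1/∏(1,3,1,0,1,2)! = -1/12  (running -1/16)
⟨..|..⟩ = √(320/7)·(-1/16) = -0.422577

-0.422577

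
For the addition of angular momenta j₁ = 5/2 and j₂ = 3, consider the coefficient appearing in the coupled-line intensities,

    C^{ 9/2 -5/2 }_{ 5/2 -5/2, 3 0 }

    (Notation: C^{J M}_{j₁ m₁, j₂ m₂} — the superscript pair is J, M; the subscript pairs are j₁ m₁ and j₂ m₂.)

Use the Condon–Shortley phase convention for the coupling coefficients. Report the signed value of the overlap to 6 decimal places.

−√(25/66) = -0.615457

triangle: 1!·4!·5!/11! = 2880/39916800
(j±m)!: 0!·5!·3!·3!·2!·7! = 43545600
prefactor² = (2J+1)·Δ·N² = 345600/11
  k=1: −1/(1!·0!·4!·2!·0!·3!) = -1/288
Σ = -1/288  ⇒  CG² = 345600/11·(-1/288)² = 25/66
CG = −√(25/66) = -0.615457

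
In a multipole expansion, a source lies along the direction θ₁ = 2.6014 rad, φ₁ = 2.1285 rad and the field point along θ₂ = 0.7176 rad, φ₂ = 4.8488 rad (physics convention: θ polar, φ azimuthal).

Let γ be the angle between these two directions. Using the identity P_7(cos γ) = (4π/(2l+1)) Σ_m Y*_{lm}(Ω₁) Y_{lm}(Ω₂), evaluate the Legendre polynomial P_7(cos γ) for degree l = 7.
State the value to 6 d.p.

-0.074045

Expand P_7 via completeness: Σ_{m} conj(Y_{7,m}) at Ω₁ times Y_{7,m} at Ω₂ —
  [-7]  conj(Y_{7,-7})(Ω₁) = -0.003287+0.003442i ; Y_{7,-7}(Ω₂) = -0.021700-0.015358i ; Δ = +0.000124-0.000024i
  [-6]  conj(Y_{7,-6})(Ω₁) = -0.029074-0.006034i ; Y_{7,-6}(Ω₂) = -0.077877+0.083206i ; Δ = +0.002766-0.001949i
  [-5]  conj(Y_{7,-5})(Ω₁) = -0.039086-0.106063i ; Y_{7,-5}(Ω₂) = +0.181409+0.223392i ; Δ = +0.016603-0.027972i
  [-4]  conj(Y_{7,-4})(Ω₁) = +0.177143-0.228237i ; Y_{7,-4}(Ω₂) = +0.386922-0.234911i ; Δ = +0.014925-0.129923i
  [-3]  conj(Y_{7,-3})(Ω₁) = +0.476291+0.048902i ; Y_{7,-3}(Ω₂) = -0.145297-0.335002i ; Δ = -0.052821-0.166664i
  [-2]  conj(Y_{7,-2})(Ω₁) = +0.178757+0.365020i ; Y_{7,-2}(Ω₂) = +0.067060-0.018763i ; Δ = +0.018837+0.021124i
  [-1]  conj(Y_{7,-1})(Ω₁) = +0.048585-0.077890i ; Y_{7,-1}(Ω₂) = -0.053688-0.391130i ; Δ = -0.033074-0.014821i
  [+0]  conj(Y_{7,0})(Ω₁) = +0.440029-0.000000i ; Y_{7,0}(Ω₂) = -0.052506+0.000000i ; Δ = -0.023104+0.000000i
  [+1]  conj(Y_{7,1})(Ω₁) = -0.048585-0.077890i ; Y_{7,1}(Ω₂) = +0.053688-0.391130i ; Δ = -0.033074+0.014821i
  [+2]  conj(Y_{7,2})(Ω₁) = +0.178757-0.365020i ; Y_{7,2}(Ω₂) = +0.067060+0.018763i ; Δ = +0.018837-0.021124i
  [+3]  conj(Y_{7,3})(Ω₁) = -0.476291+0.048902i ; Y_{7,3}(Ω₂) = +0.145297-0.335002i ; Δ = -0.052821+0.166664i
  [+4]  conj(Y_{7,4})(Ω₁) = +0.177143+0.228237i ; Y_{7,4}(Ω₂) = +0.386922+0.234911i ; Δ = +0.014925+0.129923i
  [+5]  conj(Y_{7,5})(Ω₁) = +0.039086-0.106063i ; Y_{7,5}(Ω₂) = -0.181409+0.223392i ; Δ = +0.016603+0.027972i
  [+6]  conj(Y_{7,6})(Ω₁) = -0.029074+0.006034i ; Y_{7,6}(Ω₂) = -0.077877-0.083206i ; Δ = +0.002766+0.001949i
  [+7]  conj(Y_{7,7})(Ω₁) = +0.003287+0.003442i ; Y_{7,7}(Ω₂) = +0.021700-0.015358i ; Δ = +0.000124+0.000024i
Total Σ_m = -0.088384+0.000000i. Multiply by 0.837758: -0.074045+0.000000i. P_7(cos γ) = -0.074045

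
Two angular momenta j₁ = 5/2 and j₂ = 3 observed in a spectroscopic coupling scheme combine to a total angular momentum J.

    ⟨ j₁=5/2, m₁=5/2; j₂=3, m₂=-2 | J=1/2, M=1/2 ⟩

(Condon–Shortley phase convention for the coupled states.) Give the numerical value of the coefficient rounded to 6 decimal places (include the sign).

j₁+j₂−J=5  J+j₁−j₂=0  J−j₁+j₂=1  j₁+j₂+J+1=7
(j₁±m₁, j₂±m₂, J±M) = (5,0,1,5,1,0)
P² = 4800/7
sum k=0..0:
  [0] +1/120 = 1/120
S = 1/120
C² = P²·S² = 1/21 ; C = +0.218218

+0.218218  (= +√(1/21))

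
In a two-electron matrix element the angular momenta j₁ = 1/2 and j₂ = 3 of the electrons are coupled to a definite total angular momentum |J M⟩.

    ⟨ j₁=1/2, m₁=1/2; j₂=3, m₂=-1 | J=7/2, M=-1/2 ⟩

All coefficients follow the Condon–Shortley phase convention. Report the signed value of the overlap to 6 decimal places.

+0.654654  (= +√(3/7))

√[8·0!1!6!/8! · 1!0!2!4!3!4!] = √(6912/7)
  +(−1)^0/∏(0,0,0,2,1,4)! = 1/48  (running 1/48)
⟨..|..⟩ = √(6912/7)·(1/48) = +0.654654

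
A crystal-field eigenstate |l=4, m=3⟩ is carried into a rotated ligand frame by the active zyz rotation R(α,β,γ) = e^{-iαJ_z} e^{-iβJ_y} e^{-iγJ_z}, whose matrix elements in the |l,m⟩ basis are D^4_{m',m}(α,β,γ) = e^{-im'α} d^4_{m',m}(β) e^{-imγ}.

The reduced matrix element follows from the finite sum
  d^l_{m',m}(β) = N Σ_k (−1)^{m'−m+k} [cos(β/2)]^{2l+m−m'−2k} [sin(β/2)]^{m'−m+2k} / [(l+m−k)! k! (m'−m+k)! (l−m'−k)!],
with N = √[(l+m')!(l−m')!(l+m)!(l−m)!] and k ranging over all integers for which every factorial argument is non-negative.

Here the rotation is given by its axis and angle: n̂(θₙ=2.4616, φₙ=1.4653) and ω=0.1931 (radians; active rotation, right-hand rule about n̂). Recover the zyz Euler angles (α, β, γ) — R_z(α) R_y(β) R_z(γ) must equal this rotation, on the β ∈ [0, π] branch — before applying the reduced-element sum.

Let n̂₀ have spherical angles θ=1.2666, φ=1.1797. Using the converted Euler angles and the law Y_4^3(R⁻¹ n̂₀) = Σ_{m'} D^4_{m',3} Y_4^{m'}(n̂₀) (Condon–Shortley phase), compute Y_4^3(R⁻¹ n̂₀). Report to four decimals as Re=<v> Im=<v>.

Axis–angle → zyz. n̂ = (sinθₙcosφₙ, sinθₙsinφₙ, cosθₙ) = (+0.066212, +0.625292, -0.777577), ω = 0.1931.
R = I cosω + sinω [n̂]ₓ + (1−cosω) n̂n̂ᵀ gives
  R = [+0.981496, +0.149988, +0.119038; -0.148449, +0.988681, -0.021743; -0.120952, +0.003669, +0.992652]
β = atan2(√(R₁₃²+R₂₃²), R₃₃) = 0.121305; α = atan2(R₂₃, R₁₃) mod 2π = 6.102522; γ = atan2(R₃₂, −R₃₁) mod 2π = 0.030329
Need the full column D^4_{m',3} for m'=−4..4 at α=6.1025, β=0.1213, γ=0.0303.
cos(β/2)=0.998161, sin(β/2)=0.060615
d^4_{-4,3}: single k=7 term ⇒ +0.000000;  D = +0.000000-0.000000i
d^4_{-3,3}: k∈[6..7] ⇒ +0.000000 -0.000000 = +0.000000;  D = +0.000000-0.000000i
d^4_{-2,3}: k∈[5..6] ⇒ +0.000009 -0.000000 = +0.000009;  D = +0.000008-0.000004i
d^4_{-1,3}: k∈[4..5] ⇒ +0.000177 -0.000000 = +0.000177;  D = +0.000170-0.000047i
d^4_{0,3}: k∈[3..4] ⇒ +0.002611 -0.000010 = +0.002601;  D = +0.002591-0.000236i
d^4_{1,3}: k∈[2..3] ⇒ +0.028843 -0.000177 = +0.028665;  D = +0.028550+0.002567i
d^4_{2,3}: k∈[1..2] ⇒ +0.223898 -0.002477 = +0.221421;  D = +0.213379+0.059133i
d^4_{3,3}: k∈[0..1] ⇒ +0.985384 -0.025437 = +0.959947;  D = +0.863962+0.418412i
d^4_{4,3}: single k=0 term ⇒ -0.169251;  D = -0.136593-0.099941i
Y_4^{m'}(θ=1.2666,φ=1.1797) and Σ D·Y over m':
  (+0.0000-0.0000i)·(+0.0024+0.3667i)  (+0.0000-0.0000i)·(-0.3002+0.1260i)  (+0.0000-0.0000i)·(+0.0804+0.0798i)  (+0.0002-0.0000i)·(-0.1222+0.2965i)  (+0.0026-0.0002i)·(+0.0624+0.0000i)  (+0.0286+0.0026i)·(+0.1222+0.2965i)  (+0.2134+0.0591i)·(+0.0804-0.0798i)  (+0.8640+0.4184i)·(+0.3002+0.1260i)  (-0.1366-0.0999i)·(+0.0024-0.3667i)
Y_4^3(R⁻¹ n̂) = +0.194420+0.280902i

Re=0.1944 Im=0.2809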